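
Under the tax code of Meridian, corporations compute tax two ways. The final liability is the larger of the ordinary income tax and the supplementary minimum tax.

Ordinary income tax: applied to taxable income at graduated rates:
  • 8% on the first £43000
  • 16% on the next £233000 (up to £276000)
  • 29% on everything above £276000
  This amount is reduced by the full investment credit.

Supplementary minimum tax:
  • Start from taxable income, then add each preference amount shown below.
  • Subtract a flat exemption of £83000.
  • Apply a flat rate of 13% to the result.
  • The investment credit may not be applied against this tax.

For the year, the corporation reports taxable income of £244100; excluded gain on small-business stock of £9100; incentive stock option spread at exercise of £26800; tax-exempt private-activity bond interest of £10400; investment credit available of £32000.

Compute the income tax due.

£26962

Ordinary income tax:
  £43000 × 8% = £3440
  £201100 × 16% = £32176
  → £35616
  Less investment credit £32000 → £3616

Supplementary minimum tax:
  Adjusted income: £244100 + £9100 + £26800 + £10400 = £290400
  Less exemption £83000 → base £207400
  £207400 × 13% = £26962

£26962 > £3616, so the supplementary minimum tax is the binding amount.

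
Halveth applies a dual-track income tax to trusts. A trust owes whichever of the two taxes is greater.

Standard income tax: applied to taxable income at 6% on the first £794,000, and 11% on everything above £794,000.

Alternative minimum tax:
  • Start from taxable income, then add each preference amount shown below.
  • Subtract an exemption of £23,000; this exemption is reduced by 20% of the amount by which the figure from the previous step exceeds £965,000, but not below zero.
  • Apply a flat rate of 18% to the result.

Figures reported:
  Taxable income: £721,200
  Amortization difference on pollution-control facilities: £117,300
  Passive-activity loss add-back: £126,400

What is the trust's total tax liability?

£169,542

Alternative minimum tax:
  Adjusted income: £721,200 + £117,300 + £126,400 = £964,900
  Exemption: £964,900 ≤ £965,000, so full £23,000 applies
  Base: £964,900 − £23,000 = £941,900
  £941,900 × 18% = £169,542

Standard income tax:
  £721,200 × 6% = £43,272

£169,542 > £43,272, so the alternative minimum tax is the binding amount.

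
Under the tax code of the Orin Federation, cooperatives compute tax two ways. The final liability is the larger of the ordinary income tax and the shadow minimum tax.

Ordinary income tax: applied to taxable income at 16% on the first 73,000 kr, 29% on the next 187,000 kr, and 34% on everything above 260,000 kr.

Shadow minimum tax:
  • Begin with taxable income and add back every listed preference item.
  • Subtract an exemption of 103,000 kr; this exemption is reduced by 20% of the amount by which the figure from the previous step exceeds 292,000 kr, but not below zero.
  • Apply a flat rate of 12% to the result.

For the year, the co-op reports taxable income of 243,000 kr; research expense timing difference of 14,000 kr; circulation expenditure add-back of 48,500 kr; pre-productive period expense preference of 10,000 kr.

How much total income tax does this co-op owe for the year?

Ordinary income tax:
  73,000 kr × 16% = 11,680 kr
  170,000 kr × 29% = 49,300 kr
  → 60,980 kr

Shadow minimum tax:
  Adjusted income: 243,000 kr + 14,000 kr + 48,500 kr + 10,000 kr = 315,500 kr
  Exemption: 103,000 kr − 20% × (315,500 kr − 292,000 kr) = 103,000 kr − 4,700 kr = 98,300 kr
  Base: 315,500 kr − 98,300 kr = 217,200 kr
  217,200 kr × 12% = 26,064 kr

60,980 kr > 26,064 kr, so the ordinary income tax governs.

60,980 kr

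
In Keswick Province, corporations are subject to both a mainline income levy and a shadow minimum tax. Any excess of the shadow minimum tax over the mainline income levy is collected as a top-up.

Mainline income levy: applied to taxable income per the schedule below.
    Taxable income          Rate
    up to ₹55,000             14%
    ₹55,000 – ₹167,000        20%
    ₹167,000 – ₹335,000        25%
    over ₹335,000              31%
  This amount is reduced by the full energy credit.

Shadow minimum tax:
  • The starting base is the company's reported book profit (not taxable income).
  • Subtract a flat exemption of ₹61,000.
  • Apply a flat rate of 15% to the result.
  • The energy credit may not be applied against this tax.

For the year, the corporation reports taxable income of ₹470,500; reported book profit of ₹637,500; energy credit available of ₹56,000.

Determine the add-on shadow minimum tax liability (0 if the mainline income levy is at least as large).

₹28,370

Shadow minimum tax:
  Base (reported book profit): ₹637,500
  Less exemption ₹61,000 → base ₹576,500
  ₹576,500 × 15% = ₹86,475

Mainline income levy:
  ₹55,000 × 14% = ₹7,700
  ₹112,000 × 20% = ₹22,400
  ₹168,000 × 25% = ₹42,000
  ₹135,500 × 31% = ₹42,005
  → ₹114,105
  Less energy credit ₹56,000 → ₹58,105

Excess of shadow minimum tax over mainline income levy: ₹86,475 − ₹58,105 = ₹28,370.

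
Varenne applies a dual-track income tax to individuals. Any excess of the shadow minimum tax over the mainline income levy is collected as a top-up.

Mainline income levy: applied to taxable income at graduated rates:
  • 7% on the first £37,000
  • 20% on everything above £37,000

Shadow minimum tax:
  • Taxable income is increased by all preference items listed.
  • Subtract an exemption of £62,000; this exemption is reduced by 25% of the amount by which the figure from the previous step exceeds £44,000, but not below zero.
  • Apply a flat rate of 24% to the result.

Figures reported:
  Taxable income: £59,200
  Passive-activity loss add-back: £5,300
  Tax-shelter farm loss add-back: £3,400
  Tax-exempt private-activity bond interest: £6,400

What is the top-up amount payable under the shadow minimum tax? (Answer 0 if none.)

£0

Mainline income levy:
  £37,000 × 7% = £2,590
  £22,200 × 20% = £4,440
  → £7,030

Shadow minimum tax:
  Adjusted income: £59,200 + £5,300 + £3,400 + £6,400 = £74,300
  Exemption: £62,000 − 25% × (£74,300 − £44,000) = £62,000 − £7,575 = £54,425
  Base: £74,300 − £54,425 = £19,875
  £19,875 × 24% = £4,770

£4,770 ≤ £7,030, so no add-on is due.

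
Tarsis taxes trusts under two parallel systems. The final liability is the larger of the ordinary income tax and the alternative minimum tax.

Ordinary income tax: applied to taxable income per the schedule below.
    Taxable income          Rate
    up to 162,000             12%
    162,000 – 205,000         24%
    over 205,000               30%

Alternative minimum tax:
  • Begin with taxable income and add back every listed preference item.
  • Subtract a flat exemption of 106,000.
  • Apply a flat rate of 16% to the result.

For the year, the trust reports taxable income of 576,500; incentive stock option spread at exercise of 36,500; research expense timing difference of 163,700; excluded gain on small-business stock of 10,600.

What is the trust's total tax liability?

Ordinary income tax:
  162,000 × 12% = 19,440
  43,000 × 24% = 10,320
  371,500 × 30% = 111,450
  → 141,210

Alternative minimum tax:
  Adjusted income: 576,500 + 36,500 + 163,700 + 10,600 = 787,300
  Less exemption 106,000 → base 681,300
  681,300 × 16% = 109,008

141,210 > 109,008, so the ordinary income tax governs.

141,210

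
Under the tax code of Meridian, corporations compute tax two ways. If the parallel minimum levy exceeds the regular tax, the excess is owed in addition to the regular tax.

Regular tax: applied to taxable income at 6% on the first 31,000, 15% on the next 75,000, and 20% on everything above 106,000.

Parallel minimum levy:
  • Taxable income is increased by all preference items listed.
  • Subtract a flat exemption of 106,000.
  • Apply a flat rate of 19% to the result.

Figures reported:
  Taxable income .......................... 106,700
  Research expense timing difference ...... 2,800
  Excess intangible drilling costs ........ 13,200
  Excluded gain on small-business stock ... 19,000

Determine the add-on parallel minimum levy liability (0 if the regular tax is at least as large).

Parallel minimum levy:
  Adjusted income: 106,700 + 2,800 + 13,200 + 19,000 = 141,700
  Less exemption 106,000 → base 35,700
  35,700 × 19% = 6,783

Regular tax:
  31,000 × 6% = 1,860
  75,000 × 15% = 11,250
  700 × 20% = 140
  → 13,250

6,783 ≤ 13,250, so no add-on is due.

0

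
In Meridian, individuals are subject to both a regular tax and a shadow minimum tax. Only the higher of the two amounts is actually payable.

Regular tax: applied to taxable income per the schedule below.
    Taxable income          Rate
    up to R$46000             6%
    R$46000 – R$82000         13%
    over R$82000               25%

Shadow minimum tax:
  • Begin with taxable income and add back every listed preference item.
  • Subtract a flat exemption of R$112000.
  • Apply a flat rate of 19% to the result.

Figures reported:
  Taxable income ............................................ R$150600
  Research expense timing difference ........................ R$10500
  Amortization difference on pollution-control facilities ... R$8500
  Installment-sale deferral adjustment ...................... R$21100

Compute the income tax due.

Regular tax:
  R$46000 × 6% = R$2760
  R$36000 × 13% = R$4680
  R$68600 × 25% = R$17150
  → R$24590

Shadow minimum tax:
  Adjusted income: R$150600 + R$10500 + R$8500 + R$21100 = R$190700
  Less exemption R$112000 → base R$78700
  R$78700 × 19% = R$14953

R$24590 > R$14953, so the regular tax governs.

R$24590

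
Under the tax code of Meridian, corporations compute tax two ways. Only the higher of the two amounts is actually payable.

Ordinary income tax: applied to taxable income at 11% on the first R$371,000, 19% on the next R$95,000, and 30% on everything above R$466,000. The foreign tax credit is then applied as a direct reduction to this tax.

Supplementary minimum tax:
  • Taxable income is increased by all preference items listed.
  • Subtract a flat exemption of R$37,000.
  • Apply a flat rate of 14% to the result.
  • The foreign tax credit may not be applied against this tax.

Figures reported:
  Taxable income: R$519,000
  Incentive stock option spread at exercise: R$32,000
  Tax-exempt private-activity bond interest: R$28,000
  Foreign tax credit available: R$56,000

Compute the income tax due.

R$75,880

Ordinary income tax:
  R$371,000 × 11% = R$40,810
  R$95,000 × 19% = R$18,050
  R$53,000 × 30% = R$15,900
  → R$74,760
  Less foreign tax credit R$56,000 → R$18,760

Supplementary minimum tax:
  Adjusted income: R$519,000 + R$32,000 + R$28,000 = R$579,000
  Less exemption R$37,000 → base R$542,000
  R$542,000 × 14% = R$75,880

R$75,880 > R$18,760, so the supplementary minimum tax is the binding amount.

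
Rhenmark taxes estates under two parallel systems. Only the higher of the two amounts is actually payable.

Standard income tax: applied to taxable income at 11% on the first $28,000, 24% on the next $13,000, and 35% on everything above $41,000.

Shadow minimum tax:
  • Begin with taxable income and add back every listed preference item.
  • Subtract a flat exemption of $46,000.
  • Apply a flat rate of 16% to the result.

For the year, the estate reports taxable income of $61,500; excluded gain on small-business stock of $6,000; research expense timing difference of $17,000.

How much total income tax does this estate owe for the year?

Standard income tax:
  $28,000 × 11% = $3,080
  $13,000 × 24% = $3,120
  $20,500 × 35% = $7,175
  → $13,375

Shadow minimum tax:
  Adjusted income: $61,500 + $6,000 + $17,000 = $84,500
  Less exemption $46,000 → base $38,500
  $38,500 × 16% = $6,160

$13,375 > $6,160, so the standard income tax governs.

$13,375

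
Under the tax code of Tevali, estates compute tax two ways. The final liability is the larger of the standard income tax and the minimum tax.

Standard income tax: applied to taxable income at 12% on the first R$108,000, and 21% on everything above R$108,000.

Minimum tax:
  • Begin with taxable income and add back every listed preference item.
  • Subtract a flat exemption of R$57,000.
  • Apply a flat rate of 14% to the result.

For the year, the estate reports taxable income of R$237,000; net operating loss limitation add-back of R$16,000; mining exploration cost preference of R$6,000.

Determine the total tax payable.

Minimum tax:
  Adjusted income: R$237,000 + R$16,000 + R$6,000 = R$259,000
  Less exemption R$57,000 → base R$202,000
  R$202,000 × 14% = R$28,280

Standard income tax:
  R$108,000 × 12% = R$12,960
  R$129,000 × 21% = R$27,090
  → R$40,050

R$40,050 > R$28,280, so the standard income tax governs.

R$40,050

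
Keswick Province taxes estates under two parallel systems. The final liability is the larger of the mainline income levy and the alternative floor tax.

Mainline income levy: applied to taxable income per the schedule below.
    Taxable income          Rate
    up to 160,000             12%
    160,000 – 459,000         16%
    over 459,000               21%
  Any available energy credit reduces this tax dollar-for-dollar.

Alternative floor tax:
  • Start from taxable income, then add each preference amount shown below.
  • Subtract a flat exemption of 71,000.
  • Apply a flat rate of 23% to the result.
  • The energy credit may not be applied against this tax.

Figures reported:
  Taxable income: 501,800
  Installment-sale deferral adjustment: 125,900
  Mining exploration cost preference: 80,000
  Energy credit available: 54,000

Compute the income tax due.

Mainline income levy:
  160,000 × 12% = 19,200
  299,000 × 16% = 47,840
  42,800 × 21% = 8,988
  → 76,028
  Less energy credit 54,000 → 22,028

Alternative floor tax:
  Adjusted income: 501,800 + 125,900 + 80,000 = 707,700
  Less exemption 71,000 → base 636,700
  636,700 × 23% = 146,441

146,441 > 22,028, so the alternative floor tax is the binding amount.

146,441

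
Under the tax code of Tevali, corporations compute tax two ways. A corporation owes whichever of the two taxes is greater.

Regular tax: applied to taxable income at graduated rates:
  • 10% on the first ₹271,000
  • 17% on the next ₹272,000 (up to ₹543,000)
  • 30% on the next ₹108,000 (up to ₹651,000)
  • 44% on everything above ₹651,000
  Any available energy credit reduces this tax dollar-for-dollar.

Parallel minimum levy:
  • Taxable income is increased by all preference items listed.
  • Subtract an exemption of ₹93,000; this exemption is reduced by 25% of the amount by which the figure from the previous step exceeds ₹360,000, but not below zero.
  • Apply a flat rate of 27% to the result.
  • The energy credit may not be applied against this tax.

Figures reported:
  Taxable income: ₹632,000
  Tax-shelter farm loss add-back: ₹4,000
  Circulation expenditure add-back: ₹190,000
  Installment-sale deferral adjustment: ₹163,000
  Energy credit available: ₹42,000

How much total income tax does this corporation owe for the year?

₹267,030

Parallel minimum levy:
  Adjusted income: ₹632,000 + ₹4,000 + ₹190,000 + ₹163,000 = ₹989,000
  Exemption: 25% × (₹989,000 − ₹360,000) = ₹157,250 ≥ ₹93,000, so the exemption is fully phased out
  Base: ₹989,000 − ₹0 = ₹989,000
  ₹989,000 × 27% = ₹267,030

Regular tax:
  ₹271,000 × 10% = ₹27,100
  ₹272,000 × 17% = ₹46,240
  ₹89,000 × 30% = ₹26,700
  → ₹100,040
  Less energy credit ₹42,000 → ₹58,040

₹267,030 > ₹58,040, so the parallel minimum levy is the binding amount.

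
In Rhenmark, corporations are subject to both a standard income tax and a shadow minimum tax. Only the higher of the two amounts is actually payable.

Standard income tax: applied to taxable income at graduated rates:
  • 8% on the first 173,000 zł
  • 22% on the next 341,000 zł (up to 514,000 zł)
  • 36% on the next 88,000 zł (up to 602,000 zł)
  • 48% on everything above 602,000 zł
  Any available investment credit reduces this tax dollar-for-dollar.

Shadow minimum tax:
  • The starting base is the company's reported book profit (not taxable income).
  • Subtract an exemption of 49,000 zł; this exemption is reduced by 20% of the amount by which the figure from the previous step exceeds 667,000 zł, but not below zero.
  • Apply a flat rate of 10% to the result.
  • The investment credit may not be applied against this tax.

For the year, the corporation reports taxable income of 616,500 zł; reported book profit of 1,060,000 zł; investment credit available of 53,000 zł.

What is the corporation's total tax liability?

Shadow minimum tax:
  Base (reported book profit): 1,060,000 zł
  Exemption: 20% × (1,060,000 zł − 667,000 zł) = 78,600 zł ≥ 49,000 zł, so the exemption is fully phased out
  Base: 1,060,000 zł − 0 zł = 1,060,000 zł
  1,060,000 zł × 10% = 106,000 zł

Standard income tax:
  173,000 zł × 8% = 13,840 zł
  341,000 zł × 22% = 75,020 zł
  88,000 zł × 36% = 31,680 zł
  14,500 zł × 48% = 6,960 zł
  → 127,500 zł
  Less investment credit 53,000 zł → 74,500 zł

106,000 zł > 74,500 zł, so the shadow minimum tax is the binding amount.

106,000 zł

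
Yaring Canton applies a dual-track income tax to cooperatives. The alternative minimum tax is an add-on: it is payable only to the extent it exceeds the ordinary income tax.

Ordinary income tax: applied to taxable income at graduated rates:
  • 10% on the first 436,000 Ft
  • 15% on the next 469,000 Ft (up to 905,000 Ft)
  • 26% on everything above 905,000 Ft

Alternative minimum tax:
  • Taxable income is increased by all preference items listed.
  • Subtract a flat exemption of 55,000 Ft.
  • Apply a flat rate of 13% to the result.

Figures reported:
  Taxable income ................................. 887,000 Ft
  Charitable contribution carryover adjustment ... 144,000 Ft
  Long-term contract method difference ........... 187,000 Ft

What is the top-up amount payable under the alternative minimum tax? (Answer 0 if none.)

39,940 Ft

Ordinary income tax:
  436,000 Ft × 10% = 43,600 Ft
  451,000 Ft × 15% = 67,650 Ft
  → 111,250 Ft

Alternative minimum tax:
  Adjusted income: 887,000 Ft + 144,000 Ft + 187,000 Ft = 1,218,000 Ft
  Less exemption 55,000 Ft → base 1,163,000 Ft
  1,163,000 Ft × 13% = 151,190 Ft

Excess of alternative minimum tax over ordinary income tax: 151,190 Ft − 111,250 Ft = 39,940 Ft.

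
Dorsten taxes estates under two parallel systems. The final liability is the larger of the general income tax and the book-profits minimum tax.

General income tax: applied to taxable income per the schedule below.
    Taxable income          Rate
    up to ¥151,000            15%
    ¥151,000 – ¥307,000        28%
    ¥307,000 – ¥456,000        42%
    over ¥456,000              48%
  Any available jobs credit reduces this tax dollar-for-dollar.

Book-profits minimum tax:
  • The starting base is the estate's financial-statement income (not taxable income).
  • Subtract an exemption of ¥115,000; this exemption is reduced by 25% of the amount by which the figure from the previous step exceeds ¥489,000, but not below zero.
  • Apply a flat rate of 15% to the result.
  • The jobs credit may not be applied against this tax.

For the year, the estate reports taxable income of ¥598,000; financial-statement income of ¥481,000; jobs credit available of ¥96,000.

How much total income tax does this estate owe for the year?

¥101,070

General income tax:
  ¥151,000 × 15% = ¥22,650
  ¥156,000 × 28% = ¥43,680
  ¥149,000 × 42% = ¥62,580
  ¥142,000 × 48% = ¥68,160
  → ¥197,070
  Less jobs credit ¥96,000 → ¥101,070

Book-profits minimum tax:
  Base (financial-statement income): ¥481,000
  Exemption: ¥481,000 ≤ ¥489,000, so full ¥115,000 applies
  Base: ¥481,000 − ¥115,000 = ¥366,000
  ¥366,000 × 15% = ¥54,900

¥101,070 > ¥54,900, so the general income tax governs.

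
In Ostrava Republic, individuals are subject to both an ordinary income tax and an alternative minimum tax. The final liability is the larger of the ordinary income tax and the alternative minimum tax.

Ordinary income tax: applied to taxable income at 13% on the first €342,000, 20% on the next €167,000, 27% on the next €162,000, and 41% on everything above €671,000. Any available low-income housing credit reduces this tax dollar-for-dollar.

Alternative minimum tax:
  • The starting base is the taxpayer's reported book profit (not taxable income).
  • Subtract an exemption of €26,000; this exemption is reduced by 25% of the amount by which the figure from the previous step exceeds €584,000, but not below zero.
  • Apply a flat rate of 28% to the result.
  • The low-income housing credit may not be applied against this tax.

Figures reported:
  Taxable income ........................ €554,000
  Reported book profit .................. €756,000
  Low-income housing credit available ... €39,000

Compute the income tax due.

€211,680

Ordinary income tax:
  €342,000 × 13% = €44,460
  €167,000 × 20% = €33,400
  €45,000 × 27% = €12,150
  → €90,010
  Less low-income housing credit €39,000 → €51,010

Alternative minimum tax:
  Base (reported book profit): €756,000
  Exemption: 25% × (€756,000 − €584,000) = €43,000 ≥ €26,000, so the exemption is fully phased out
  Base: €756,000 − €0 = €756,000
  €756,000 × 28% = €211,680

€211,680 > €51,010, so the alternative minimum tax is the binding amount.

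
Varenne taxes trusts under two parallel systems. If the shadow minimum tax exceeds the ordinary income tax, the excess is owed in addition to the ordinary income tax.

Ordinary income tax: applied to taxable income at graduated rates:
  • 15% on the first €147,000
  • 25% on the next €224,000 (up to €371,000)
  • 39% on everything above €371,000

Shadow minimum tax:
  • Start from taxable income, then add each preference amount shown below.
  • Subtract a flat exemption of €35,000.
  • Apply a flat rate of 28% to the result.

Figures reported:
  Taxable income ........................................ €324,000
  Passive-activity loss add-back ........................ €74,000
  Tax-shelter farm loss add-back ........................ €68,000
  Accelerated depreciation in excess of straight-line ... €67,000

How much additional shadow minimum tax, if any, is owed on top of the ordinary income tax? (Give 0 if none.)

Ordinary income tax:
  €147,000 × 15% = €22,050
  €177,000 × 25% = €44,250
  → €66,300

Shadow minimum tax:
  Adjusted income: €324,000 + €74,000 + €68,000 + €67,000 = €533,000
  Less exemption €35,000 → base €498,000
  €498,000 × 28% = €139,440

Excess of shadow minimum tax over ordinary income tax: €139,440 − €66,300 = €73,140.

€73,140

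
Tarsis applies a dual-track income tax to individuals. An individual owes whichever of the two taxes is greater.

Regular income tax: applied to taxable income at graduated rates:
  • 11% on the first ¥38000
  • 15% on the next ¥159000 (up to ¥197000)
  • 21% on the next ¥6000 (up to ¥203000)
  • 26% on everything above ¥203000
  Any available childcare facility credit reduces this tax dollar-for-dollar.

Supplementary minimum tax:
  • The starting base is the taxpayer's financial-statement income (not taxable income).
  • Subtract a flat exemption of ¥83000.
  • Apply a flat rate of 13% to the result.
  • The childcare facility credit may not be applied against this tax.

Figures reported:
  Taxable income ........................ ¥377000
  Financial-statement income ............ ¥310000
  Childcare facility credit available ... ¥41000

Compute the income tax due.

Regular income tax:
  ¥38000 × 11% = ¥4180
  ¥159000 × 15% = ¥23850
  ¥6000 × 21% = ¥1260
  ¥174000 × 26% = ¥45240
  → ¥74530
  Less childcare facility credit ¥41000 → ¥33530

Supplementary minimum tax:
  Base (financial-statement income): ¥310000
  Less exemption ¥83000 → base ¥227000
  ¥227000 × 13% = ¥29510

¥33530 > ¥29510, so the regular income tax governs.

¥33530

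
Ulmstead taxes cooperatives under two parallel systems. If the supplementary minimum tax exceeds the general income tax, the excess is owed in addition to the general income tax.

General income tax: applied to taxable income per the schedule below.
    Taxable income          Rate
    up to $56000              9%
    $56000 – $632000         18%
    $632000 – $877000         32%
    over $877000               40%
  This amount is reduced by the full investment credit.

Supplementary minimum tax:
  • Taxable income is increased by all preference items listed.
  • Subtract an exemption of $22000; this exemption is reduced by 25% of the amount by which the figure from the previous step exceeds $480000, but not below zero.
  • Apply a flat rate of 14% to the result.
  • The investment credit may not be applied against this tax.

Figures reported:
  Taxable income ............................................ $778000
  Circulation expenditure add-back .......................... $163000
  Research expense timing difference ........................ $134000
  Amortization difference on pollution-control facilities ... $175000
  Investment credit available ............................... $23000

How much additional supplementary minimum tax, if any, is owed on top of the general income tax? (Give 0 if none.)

$42560

Supplementary minimum tax:
  Adjusted income: $778000 + $163000 + $134000 + $175000 = $1250000
  Exemption: 25% × ($1250000 − $480000) = $192500 ≥ $22000, so the exemption is fully phased out
  Base: $1250000 − $0 = $1250000
  $1250000 × 14% = $175000

General income tax:
  $56000 × 9% = $5040
  $576000 × 18% = $103680
  $146000 × 32% = $46720
  → $155440
  Less investment credit $23000 → $132440

Excess of supplementary minimum tax over general income tax: $175000 − $132440 = $42560.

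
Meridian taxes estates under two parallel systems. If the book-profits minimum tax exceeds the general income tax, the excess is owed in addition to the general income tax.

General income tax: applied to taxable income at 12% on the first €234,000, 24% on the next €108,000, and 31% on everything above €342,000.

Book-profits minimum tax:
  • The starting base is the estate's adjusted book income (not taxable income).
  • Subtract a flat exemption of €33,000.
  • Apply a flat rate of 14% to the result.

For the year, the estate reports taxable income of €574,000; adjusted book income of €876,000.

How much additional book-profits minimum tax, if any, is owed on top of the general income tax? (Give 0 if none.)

€0

Book-profits minimum tax:
  Base (adjusted book income): €876,000
  Less exemption €33,000 → base €843,000
  €843,000 × 14% = €118,020

General income tax:
  €234,000 × 12% = €28,080
  €108,000 × 24% = €25,920
  €232,000 × 31% = €71,920
  → €125,920

€118,020 ≤ €125,920, so no add-on is due.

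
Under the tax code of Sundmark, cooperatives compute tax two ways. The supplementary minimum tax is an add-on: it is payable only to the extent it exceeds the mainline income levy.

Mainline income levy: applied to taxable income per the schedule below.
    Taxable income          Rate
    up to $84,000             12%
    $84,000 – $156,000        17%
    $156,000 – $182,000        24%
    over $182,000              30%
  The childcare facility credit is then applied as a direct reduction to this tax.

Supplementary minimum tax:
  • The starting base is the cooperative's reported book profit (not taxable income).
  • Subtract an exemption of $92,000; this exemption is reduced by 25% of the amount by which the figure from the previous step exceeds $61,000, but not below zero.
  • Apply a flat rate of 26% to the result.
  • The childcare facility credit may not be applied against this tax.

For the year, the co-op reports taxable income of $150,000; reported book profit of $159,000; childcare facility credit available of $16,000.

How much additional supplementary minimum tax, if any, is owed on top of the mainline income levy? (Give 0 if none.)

Supplementary minimum tax:
  Base (reported book profit): $159,000
  Exemption: $92,000 − 25% × ($159,000 − $61,000) = $92,000 − $24,500 = $67,500
  Base: $159,000 − $67,500 = $91,500
  $91,500 × 26% = $23,790

Mainline income levy:
  $84,000 × 12% = $10,080
  $66,000 × 17% = $11,220
  → $21,300
  Less childcare facility credit $16,000 → $5,300

Excess of supplementary minimum tax over mainline income levy: $23,790 − $5,300 = $18,490.

$18,490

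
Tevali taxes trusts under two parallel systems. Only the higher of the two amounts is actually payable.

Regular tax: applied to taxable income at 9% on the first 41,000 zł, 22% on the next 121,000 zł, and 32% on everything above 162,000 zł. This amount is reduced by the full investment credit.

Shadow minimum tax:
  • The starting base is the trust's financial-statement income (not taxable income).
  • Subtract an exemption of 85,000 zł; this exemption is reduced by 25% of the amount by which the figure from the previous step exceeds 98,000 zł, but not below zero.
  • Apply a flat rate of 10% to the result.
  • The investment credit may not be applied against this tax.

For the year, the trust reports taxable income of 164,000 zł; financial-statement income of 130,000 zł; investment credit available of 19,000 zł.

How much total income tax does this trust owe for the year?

11,950 zł

Shadow minimum tax:
  Base (financial-statement income): 130,000 zł
  Exemption: 85,000 zł − 25% × (130,000 zł − 98,000 zł) = 85,000 zł − 8,000 zł = 77,000 zł
  Base: 130,000 zł − 77,000 zł = 53,000 zł
  53,000 zł × 10% = 5,300 zł

Regular tax:
  41,000 zł × 9% = 3,690 zł
  121,000 zł × 22% = 26,620 zł
  2,000 zł × 32% = 640 zł
  → 30,950 zł
  Less investment credit 19,000 zł → 11,950 zł

11,950 zł > 5,300 zł, so the regular tax governs.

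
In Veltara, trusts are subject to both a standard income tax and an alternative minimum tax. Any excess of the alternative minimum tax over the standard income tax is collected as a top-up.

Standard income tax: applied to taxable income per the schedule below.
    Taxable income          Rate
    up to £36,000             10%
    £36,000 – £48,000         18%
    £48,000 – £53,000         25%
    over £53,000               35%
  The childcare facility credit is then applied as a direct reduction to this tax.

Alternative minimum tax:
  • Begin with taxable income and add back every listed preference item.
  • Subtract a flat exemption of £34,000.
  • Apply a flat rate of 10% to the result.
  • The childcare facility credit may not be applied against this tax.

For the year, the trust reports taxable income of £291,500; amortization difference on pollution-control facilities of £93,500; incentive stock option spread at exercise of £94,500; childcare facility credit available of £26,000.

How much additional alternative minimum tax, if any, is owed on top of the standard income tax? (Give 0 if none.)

Standard income tax:
  £36,000 × 10% = £3,600
  £12,000 × 18% = £2,160
  £5,000 × 25% = £1,250
  £238,500 × 35% = £83,475
  → £90,485
  Less childcare facility credit £26,000 → £64,485

Alternative minimum tax:
  Adjusted income: £291,500 + £93,500 + £94,500 = £479,500
  Less exemption £34,000 → base £445,500
  £445,500 × 10% = £44,550

£44,550 ≤ £64,485, so no add-on is due.

£0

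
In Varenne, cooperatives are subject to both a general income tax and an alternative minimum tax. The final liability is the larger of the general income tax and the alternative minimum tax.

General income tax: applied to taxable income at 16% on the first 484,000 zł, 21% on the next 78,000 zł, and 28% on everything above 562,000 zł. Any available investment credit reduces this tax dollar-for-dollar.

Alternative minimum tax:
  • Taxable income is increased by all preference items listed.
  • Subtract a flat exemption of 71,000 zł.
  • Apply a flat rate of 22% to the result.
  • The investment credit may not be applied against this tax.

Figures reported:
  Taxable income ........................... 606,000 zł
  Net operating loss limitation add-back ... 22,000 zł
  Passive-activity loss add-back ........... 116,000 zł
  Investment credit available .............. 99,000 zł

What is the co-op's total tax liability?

148,060 zł

Alternative minimum tax:
  Adjusted income: 606,000 zł + 22,000 zł + 116,000 zł = 744,000 zł
  Less exemption 71,000 zł → base 673,000 zł
  673,000 zł × 22% = 148,060 zł

General income tax:
  484,000 zł × 16% = 77,440 zł
  78,000 zł × 21% = 16,380 zł
  44,000 zł × 28% = 12,320 zł
  → 106,140 zł
  Less investment credit 99,000 zł → 7,140 zł

148,060 zł > 7,140 zł, so the alternative minimum tax is the binding amount.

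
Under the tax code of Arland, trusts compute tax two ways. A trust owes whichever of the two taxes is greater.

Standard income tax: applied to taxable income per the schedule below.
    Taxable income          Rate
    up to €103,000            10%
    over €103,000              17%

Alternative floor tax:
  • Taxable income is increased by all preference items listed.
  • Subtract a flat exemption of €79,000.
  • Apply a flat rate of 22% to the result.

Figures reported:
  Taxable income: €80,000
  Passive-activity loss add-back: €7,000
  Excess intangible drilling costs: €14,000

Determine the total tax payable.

Standard income tax:
  €80,000 × 10% = €8,000

Alternative floor tax:
  Adjusted income: €80,000 + €7,000 + €14,000 = €101,000
  Less exemption €79,000 → base €22,000
  €22,000 × 22% = €4,840

€8,000 > €4,840, so the standard income tax governs.

€8,000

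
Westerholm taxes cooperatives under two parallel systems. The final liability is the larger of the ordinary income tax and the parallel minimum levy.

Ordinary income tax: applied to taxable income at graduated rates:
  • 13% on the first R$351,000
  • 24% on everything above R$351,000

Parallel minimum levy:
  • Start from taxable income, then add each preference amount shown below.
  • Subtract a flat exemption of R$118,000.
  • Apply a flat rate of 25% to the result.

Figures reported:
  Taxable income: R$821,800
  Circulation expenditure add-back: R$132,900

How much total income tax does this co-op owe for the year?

Ordinary income tax:
  R$351,000 × 13% = R$45,630
  R$470,800 × 24% = R$112,992
  → R$158,622

Parallel minimum levy:
  Adjusted income: R$821,800 + R$132,900 = R$954,700
  Less exemption R$118,000 → base R$836,700
  R$836,700 × 25% = R$209,175

R$209,175 > R$158,622, so the parallel minimum levy is the binding amount.

R$209,175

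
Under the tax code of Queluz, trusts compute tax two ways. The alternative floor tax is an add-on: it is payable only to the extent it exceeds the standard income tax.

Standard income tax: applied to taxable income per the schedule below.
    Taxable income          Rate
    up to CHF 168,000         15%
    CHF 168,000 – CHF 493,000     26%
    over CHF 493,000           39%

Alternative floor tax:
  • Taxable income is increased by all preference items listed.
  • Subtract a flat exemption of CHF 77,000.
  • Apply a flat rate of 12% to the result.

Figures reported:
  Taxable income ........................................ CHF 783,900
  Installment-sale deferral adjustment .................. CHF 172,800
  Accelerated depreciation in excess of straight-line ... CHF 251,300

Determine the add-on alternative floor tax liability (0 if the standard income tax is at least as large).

CHF 0

Standard income tax:
  CHF 168,000 × 15% = CHF 25,200
  CHF 325,000 × 26% = CHF 84,500
  CHF 290,900 × 39% = CHF 113,451
  → CHF 223,151

Alternative floor tax:
  Adjusted income: CHF 783,900 + CHF 172,800 + CHF 251,300 = CHF 1,208,000
  Less exemption CHF 77,000 → base CHF 1,131,000
  CHF 1,131,000 × 12% = CHF 135,720

CHF 135,720 ≤ CHF 223,151, so no add-on is due.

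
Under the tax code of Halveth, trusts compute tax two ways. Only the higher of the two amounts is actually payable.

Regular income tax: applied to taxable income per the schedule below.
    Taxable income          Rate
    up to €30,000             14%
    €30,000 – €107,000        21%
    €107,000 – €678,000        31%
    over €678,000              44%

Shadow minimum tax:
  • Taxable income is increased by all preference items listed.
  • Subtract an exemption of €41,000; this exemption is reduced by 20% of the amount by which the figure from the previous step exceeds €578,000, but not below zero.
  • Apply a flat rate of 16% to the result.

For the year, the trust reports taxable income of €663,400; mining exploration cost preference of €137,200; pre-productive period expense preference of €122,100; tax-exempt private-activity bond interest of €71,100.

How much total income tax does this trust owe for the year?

Shadow minimum tax:
  Adjusted income: €663,400 + €137,200 + €122,100 + €71,100 = €993,800
  Exemption: 20% × (€993,800 − €578,000) = €83,160 ≥ €41,000, so the exemption is fully phased out
  Base: €993,800 − €0 = €993,800
  €993,800 × 16% = €159,008

Regular income tax:
  €30,000 × 14% = €4,200
  €77,000 × 21% = €16,170
  €556,400 × 31% = €172,484
  → €192,854

€192,854 > €159,008, so the regular income tax governs.

€192,854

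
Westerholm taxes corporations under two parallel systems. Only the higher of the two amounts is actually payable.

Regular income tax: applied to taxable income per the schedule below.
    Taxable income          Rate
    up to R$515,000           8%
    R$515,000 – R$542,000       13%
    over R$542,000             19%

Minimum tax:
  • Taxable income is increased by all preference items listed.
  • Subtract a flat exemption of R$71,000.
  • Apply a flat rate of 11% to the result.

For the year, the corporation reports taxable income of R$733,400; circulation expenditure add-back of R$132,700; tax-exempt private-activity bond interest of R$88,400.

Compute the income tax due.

R$97,185

Regular income tax:
  R$515,000 × 8% = R$41,200
  R$27,000 × 13% = R$3,510
  R$191,400 × 19% = R$36,366
  → R$81,076

Minimum tax:
  Adjusted income: R$733,400 + R$132,700 + R$88,400 = R$954,500
  Less exemption R$71,000 → base R$883,500
  R$883,500 × 11% = R$97,185

R$97,185 > R$81,076, so the minimum tax is the binding amount.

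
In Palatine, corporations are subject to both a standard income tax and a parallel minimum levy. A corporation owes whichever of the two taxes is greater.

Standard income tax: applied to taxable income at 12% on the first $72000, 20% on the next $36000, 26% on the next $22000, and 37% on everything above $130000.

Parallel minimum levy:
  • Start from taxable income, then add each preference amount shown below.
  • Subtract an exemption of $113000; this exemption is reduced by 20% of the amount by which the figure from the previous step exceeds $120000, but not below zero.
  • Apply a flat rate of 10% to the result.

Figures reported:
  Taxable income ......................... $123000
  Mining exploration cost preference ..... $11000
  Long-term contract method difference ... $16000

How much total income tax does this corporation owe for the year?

Parallel minimum levy:
  Adjusted income: $123000 + $11000 + $16000 = $150000
  Exemption: $113000 − 20% × ($150000 − $120000) = $113000 − $6000 = $107000
  Base: $150000 − $107000 = $43000
  $43000 × 10% = $4300

Standard income tax:
  $72000 × 12% = $8640
  $36000 × 20% = $7200
  $15000 × 26% = $3900
  → $19740

$19740 > $4300, so the standard income tax governs.

$19740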